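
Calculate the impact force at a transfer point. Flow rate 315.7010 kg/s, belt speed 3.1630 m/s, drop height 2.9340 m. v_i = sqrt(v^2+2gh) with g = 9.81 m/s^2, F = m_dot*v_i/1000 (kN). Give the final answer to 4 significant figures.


v_i = sqrt(3.1630^2 + 2*9.81*2.9340) = 8.22008 m/s
F = 315.7010 * 8.22008 / 1000
F = 2.595 kN


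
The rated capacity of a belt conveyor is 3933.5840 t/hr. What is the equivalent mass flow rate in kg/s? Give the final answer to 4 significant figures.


m_dot = 3933.5840 * 1000 / 3600
m_dot = 1093 kg/s


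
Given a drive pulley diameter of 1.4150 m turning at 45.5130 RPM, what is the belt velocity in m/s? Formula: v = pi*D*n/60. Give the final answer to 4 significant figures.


v = pi * 1.4150 * 45.5130 / 60
v = 3.372 m/s


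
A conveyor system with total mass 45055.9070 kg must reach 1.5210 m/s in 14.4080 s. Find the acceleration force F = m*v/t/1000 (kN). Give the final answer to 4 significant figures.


F = 45055.9070 * 1.5210 / 14.4080 / 1000
F = 4.756 kN


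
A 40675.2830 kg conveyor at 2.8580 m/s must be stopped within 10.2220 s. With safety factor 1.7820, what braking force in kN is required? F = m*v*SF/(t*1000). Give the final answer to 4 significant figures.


F = 40675.2830 * 2.8580 / 10.2220 * 1.7820 / 1000
F = 20.27 kN


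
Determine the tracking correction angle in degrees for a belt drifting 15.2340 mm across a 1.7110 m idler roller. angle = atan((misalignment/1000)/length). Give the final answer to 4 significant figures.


misalign_m = 15.2340 / 1000 = 0.015234 m
angle = atan(0.015234 / 1.7110)
angle = 0.5101 deg


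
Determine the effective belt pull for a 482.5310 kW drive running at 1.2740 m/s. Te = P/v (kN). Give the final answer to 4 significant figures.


Te = P / v = 482.5310 / 1.2740
Te = 378.8 kN


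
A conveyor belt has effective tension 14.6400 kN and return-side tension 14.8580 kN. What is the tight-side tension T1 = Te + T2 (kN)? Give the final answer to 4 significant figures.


T1 = Te + T2 = 14.6400 + 14.8580
T1 = 29.50 kN


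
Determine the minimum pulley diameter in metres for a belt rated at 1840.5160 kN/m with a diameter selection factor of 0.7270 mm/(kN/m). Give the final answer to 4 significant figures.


D = 1840.5160 * 0.7270 / 1000
D = 1.338 m


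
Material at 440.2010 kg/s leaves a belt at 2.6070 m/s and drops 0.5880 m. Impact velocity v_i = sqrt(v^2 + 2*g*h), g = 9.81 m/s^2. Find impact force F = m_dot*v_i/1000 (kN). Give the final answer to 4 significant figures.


v_i = sqrt(2.6070^2 + 2*9.81*0.5880) = 4.28171 m/s
F = 440.2010 * 4.28171 / 1000
F = 1.885 kN


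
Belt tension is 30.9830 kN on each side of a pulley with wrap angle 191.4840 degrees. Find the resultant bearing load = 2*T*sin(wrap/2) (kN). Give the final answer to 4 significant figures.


F = 2 * 30.9830 * sin(191.4840/2 deg)
F = 61.66 kN


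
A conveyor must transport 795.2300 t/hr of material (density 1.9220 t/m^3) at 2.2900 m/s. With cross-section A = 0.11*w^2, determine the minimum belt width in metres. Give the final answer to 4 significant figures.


A_req = 795.2300 / (2.2900 * 1.9220 * 3600) = 0.0501882 m^2
w = sqrt(0.0501882 / 0.11)
w = 0.6755 m


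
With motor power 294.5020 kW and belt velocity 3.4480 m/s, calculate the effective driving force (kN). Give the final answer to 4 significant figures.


Te = P / v = 294.5020 / 3.4480
Te = 85.41 kN


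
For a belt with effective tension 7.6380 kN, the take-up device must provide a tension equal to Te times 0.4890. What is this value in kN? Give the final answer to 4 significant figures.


T_tu = 7.6380 * 0.4890
T_tu = 3.735 kN


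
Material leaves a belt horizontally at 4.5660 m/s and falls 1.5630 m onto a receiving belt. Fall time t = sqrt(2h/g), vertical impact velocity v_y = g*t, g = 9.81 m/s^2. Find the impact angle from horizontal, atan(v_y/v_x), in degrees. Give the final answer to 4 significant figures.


t = sqrt(2*1.5630/9.81) = 0.564495 s
v_y = 9.81 * 0.564495 = 5.5377 m/s
angle = atan(5.5377 / 4.5660) = 50.49 deg


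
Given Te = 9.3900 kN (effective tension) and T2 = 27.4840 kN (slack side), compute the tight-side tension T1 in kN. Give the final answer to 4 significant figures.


T1 = Te + T2 = 9.3900 + 27.4840
T1 = 36.87 kN


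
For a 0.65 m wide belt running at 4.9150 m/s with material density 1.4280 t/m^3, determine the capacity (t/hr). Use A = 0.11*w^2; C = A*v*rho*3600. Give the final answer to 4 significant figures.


A = 0.11 * 0.65^2 = 0.046475 m^2
C = 0.046475 * 4.9150 * 1.4280 * 3600
C = 1174 t/hr


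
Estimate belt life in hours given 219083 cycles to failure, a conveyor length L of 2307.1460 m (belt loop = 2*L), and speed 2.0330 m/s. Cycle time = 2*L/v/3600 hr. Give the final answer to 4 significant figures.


cycle_time = 2 * 2307.1460 / 2.0330 / 3600 = 0.630471 hr
life = 219083 * 0.630471 = 138100 hours


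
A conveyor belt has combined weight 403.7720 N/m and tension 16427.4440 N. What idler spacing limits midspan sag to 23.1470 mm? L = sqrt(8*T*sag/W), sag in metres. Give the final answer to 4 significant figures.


sag = 23.1470/1000 = 0.023147 m
L = sqrt(8 * 16427.4440 * 0.023147 / 403.7720)
L = 2.745 m


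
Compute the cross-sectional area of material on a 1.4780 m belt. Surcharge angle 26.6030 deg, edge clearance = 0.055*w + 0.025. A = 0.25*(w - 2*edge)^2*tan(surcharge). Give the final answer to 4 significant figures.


edge = 0.055*1.4780 + 0.025 = 0.10629 m
ew = 1.4780 - 2*0.10629 = 1.26542 m
A = 0.25 * 1.26542^2 * tan(26.6030 deg)
A = 0.2005 m^2


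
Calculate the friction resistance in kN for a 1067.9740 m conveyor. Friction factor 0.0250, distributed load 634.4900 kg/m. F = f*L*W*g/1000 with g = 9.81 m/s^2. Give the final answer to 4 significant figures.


F = 0.0250 * 1067.9740 * 634.4900 * 9.81 / 1000
F = 166.2 kN


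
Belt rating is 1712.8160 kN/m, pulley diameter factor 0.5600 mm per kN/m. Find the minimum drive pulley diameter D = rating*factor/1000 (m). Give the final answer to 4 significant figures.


D = 1712.8160 * 0.5600 / 1000
D = 0.9592 m


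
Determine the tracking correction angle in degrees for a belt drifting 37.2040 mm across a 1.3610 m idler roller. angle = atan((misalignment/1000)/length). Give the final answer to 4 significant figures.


misalign_m = 37.2040 / 1000 = 0.037204 m
angle = atan(0.037204 / 1.3610)
angle = 1.566 deg


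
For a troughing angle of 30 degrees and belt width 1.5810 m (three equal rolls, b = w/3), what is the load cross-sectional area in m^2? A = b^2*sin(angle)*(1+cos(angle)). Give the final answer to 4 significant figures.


b = 1.5810/3 = 0.527 m
A = 0.527^2 * sin(30 deg) * (1 + cos(30 deg))
A = 0.2591 m^2


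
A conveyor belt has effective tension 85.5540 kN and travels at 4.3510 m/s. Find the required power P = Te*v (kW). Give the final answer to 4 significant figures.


P = Te * v = 85.5540 * 4.3510
P = 372.2 kW


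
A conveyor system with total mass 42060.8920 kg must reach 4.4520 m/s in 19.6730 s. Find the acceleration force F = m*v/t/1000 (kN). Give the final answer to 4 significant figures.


F = 42060.8920 * 4.4520 / 19.6730 / 1000
F = 9.518 kN


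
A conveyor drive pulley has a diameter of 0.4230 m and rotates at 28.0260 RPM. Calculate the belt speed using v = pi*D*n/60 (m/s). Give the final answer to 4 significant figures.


v = pi * 0.4230 * 28.0260 / 60
v = 0.6207 m/s


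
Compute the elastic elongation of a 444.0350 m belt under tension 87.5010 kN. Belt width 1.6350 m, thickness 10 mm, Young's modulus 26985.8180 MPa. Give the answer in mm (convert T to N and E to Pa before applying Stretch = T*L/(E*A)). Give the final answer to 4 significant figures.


A = 1.6350 * 0.01 = 0.01635 m^2
Stretch = 87.5010*1000 * 444.0350 / (26985.8180e6 * 0.01635) * 1000
Stretch = 88.06 mm


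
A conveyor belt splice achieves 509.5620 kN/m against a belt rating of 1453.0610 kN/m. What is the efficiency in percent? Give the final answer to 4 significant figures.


Eff = 509.5620 / 1453.0610 * 100
Eff = 35.07 %


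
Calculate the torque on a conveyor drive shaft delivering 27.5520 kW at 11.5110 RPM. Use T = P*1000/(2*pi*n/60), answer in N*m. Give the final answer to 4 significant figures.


omega = 2*pi*11.5110/60 = 1.20543 rad/s
T = 27.5520*1000 / 1.20543
T = 22860 N*m


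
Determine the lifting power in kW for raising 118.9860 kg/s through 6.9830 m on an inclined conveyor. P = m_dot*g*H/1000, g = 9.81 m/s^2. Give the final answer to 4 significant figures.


P = 118.9860 * 9.81 * 6.9830 / 1000
P = 8.151 kW


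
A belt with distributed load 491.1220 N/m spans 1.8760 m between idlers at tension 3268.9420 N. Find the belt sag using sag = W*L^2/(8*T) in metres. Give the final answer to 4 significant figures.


sag = 491.1220 * 1.8760^2 / (8 * 3268.9420)
sag = 0.06609 m


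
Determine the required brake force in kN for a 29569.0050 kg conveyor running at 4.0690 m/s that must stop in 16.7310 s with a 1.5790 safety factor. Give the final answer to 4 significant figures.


F = 29569.0050 * 4.0690 / 16.7310 * 1.5790 / 1000
F = 11.35 kN


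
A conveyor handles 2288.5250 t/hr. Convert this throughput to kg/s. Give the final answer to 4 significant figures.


m_dot = 2288.5250 * 1000 / 3600
m_dot = 635.7 kg/s


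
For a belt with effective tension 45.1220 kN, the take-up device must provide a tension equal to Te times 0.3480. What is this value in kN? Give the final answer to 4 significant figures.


T_tu = 45.1220 * 0.3480
T_tu = 15.70 kN


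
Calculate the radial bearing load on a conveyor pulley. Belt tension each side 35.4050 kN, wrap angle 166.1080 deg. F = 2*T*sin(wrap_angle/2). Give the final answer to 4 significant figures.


F = 2 * 35.4050 * sin(166.1080/2 deg)
F = 70.29 kN


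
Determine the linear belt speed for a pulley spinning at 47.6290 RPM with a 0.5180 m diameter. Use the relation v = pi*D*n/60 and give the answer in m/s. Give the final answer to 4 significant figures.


v = pi * 0.5180 * 47.6290 / 60
v = 1.292 m/s


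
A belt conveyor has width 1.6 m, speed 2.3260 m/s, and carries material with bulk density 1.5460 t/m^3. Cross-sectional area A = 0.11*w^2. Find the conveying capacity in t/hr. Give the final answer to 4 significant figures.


A = 0.11 * 1.6^2 = 0.2816 m^2
C = 0.2816 * 2.3260 * 1.5460 * 3600
C = 3645 t/hr


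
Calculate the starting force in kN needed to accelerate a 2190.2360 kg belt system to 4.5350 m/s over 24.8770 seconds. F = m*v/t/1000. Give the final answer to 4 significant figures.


F = 2190.2360 * 4.5350 / 24.8770 / 1000
F = 0.3993 kN


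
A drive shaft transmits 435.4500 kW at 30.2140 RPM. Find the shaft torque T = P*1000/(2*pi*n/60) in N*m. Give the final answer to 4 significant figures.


omega = 2*pi*30.2140/60 = 3.164 rad/s
T = 435.4500*1000 / 3.164
T = 137600 N*m


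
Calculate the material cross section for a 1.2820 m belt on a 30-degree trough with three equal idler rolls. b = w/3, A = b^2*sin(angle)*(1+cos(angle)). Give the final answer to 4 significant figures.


b = 1.2820/3 = 0.427333 m
A = 0.427333^2 * sin(30 deg) * (1 + cos(30 deg))
A = 0.1704 m^2


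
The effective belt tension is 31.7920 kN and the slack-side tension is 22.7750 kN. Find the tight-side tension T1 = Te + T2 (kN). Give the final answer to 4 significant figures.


T1 = Te + T2 = 31.7920 + 22.7750
T1 = 54.57 kN


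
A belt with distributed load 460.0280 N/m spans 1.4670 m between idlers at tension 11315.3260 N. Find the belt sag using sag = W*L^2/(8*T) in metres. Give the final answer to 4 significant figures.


sag = 460.0280 * 1.4670^2 / (8 * 11315.3260)
sag = 0.01094 m


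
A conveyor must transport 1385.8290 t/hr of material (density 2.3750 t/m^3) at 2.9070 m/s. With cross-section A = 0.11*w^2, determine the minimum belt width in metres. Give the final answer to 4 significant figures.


A_req = 1385.8290 / (2.9070 * 2.3750 * 3600) = 0.0557569 m^2
w = sqrt(0.0557569 / 0.11)
w = 0.7120 m


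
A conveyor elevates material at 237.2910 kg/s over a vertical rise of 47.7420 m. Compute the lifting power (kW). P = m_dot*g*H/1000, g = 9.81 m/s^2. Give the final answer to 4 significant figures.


P = 237.2910 * 9.81 * 47.7420 / 1000
P = 111.1 kW


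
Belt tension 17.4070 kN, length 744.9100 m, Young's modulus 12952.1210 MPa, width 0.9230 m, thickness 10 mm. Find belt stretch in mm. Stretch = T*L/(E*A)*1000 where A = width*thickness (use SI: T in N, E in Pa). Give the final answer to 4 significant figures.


A = 0.9230 * 0.01 = 0.00923 m^2
Stretch = 17.4070*1000 * 744.9100 / (12952.1210e6 * 0.00923) * 1000
Stretch = 108.5 mm


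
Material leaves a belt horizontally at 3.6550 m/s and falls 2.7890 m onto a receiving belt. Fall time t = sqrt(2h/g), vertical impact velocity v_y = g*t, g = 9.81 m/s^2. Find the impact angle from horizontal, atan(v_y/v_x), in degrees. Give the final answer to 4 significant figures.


t = sqrt(2*2.7890/9.81) = 0.754058 s
v_y = 9.81 * 0.754058 = 7.39731 m/s
angle = atan(7.39731 / 3.6550) = 63.71 deg


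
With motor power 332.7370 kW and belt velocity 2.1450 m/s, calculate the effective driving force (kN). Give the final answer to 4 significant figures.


Te = P / v = 332.7370 / 2.1450
Te = 155.1 kN


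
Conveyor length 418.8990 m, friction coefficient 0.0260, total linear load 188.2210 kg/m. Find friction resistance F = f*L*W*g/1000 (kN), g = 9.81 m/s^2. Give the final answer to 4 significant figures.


F = 0.0260 * 418.8990 * 188.2210 * 9.81 / 1000
F = 20.11 kN


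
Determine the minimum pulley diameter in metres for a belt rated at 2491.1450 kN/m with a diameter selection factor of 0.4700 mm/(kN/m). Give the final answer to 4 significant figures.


D = 2491.1450 * 0.4700 / 1000
D = 1.171 m


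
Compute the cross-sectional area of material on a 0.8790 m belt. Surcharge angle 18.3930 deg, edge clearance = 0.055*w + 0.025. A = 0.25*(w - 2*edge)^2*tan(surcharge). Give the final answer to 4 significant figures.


edge = 0.055*0.8790 + 0.025 = 0.073345 m
ew = 0.8790 - 2*0.073345 = 0.73231 m
A = 0.25 * 0.73231^2 * tan(18.3930 deg)
A = 0.04458 m^2


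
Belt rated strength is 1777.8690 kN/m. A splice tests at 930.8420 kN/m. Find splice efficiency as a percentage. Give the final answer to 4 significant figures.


Eff = 930.8420 / 1777.8690 * 100
Eff = 52.36 %


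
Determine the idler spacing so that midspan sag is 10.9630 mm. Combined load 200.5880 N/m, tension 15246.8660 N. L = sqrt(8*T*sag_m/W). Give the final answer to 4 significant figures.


sag = 10.9630/1000 = 0.010963 m
L = sqrt(8 * 15246.8660 * 0.010963 / 200.5880)
L = 2.582 m


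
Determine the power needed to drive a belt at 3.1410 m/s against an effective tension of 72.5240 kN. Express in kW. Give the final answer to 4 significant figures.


P = Te * v = 72.5240 * 3.1410
P = 227.8 kW


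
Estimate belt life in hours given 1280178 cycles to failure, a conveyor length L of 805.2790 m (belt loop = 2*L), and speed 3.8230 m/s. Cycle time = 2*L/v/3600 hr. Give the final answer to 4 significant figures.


cycle_time = 2 * 805.2790 / 3.8230 / 3600 = 0.117023 hr
life = 1280178 * 0.117023 = 149800 hours


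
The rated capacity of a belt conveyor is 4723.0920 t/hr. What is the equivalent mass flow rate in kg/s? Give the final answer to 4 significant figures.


m_dot = 4723.0920 * 1000 / 3600
m_dot = 1312 kg/s


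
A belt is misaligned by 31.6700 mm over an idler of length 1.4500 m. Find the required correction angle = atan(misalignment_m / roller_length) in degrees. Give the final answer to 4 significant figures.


misalign_m = 31.6700 / 1000 = 0.031670 m
angle = atan(0.031670 / 1.4500)
angle = 1.251 deg


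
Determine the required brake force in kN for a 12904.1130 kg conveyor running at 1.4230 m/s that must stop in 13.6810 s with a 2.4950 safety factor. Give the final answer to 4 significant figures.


F = 12904.1130 * 1.4230 / 13.6810 * 2.4950 / 1000
F = 3.349 kN


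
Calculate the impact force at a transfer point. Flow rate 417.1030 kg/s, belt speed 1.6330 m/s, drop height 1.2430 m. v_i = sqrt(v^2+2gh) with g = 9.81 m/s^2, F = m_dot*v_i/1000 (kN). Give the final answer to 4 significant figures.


v_i = sqrt(1.6330^2 + 2*9.81*1.2430) = 5.20138 m/s
F = 417.1030 * 5.20138 / 1000
F = 2.170 kN


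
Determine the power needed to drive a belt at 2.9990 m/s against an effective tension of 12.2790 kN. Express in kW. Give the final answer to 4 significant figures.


P = Te * v = 12.2790 * 2.9990
P = 36.82 kW


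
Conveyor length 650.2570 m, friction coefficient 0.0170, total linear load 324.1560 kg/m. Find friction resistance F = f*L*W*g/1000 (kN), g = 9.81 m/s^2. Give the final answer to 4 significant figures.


F = 0.0170 * 650.2570 * 324.1560 * 9.81 / 1000
F = 35.15 kN


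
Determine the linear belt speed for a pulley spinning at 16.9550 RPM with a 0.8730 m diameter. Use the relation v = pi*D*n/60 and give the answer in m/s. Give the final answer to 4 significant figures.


v = pi * 0.8730 * 16.9550 / 60
v = 0.7750 m/s


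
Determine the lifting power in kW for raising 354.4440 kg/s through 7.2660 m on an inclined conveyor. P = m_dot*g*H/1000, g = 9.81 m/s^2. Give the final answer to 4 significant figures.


P = 354.4440 * 9.81 * 7.2660 / 1000
P = 25.26 kW


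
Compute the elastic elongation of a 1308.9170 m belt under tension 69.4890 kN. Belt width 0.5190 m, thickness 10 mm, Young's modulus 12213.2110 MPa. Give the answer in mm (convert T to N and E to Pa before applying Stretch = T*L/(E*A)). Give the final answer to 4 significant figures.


A = 0.5190 * 0.01 = 0.00519 m^2
Stretch = 69.4890*1000 * 1308.9170 / (12213.2110e6 * 0.00519) * 1000
Stretch = 1435 mm


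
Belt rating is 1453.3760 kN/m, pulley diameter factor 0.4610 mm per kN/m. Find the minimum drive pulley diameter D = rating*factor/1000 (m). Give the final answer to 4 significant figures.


D = 1453.3760 * 0.4610 / 1000
D = 0.6700 m


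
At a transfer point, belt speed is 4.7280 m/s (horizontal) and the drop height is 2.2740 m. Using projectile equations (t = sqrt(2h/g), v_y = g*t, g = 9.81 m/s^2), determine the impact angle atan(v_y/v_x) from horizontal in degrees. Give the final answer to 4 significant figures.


t = sqrt(2*2.2740/9.81) = 0.680888 s
v_y = 9.81 * 0.680888 = 6.67951 m/s
angle = atan(6.67951 / 4.7280) = 54.71 deg


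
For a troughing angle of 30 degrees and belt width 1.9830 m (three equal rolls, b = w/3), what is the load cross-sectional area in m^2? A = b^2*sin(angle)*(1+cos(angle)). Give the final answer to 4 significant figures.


b = 1.9830/3 = 0.661 m
A = 0.661^2 * sin(30 deg) * (1 + cos(30 deg))
A = 0.4077 m^2


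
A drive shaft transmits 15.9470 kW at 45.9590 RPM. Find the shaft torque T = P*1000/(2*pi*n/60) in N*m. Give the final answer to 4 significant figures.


omega = 2*pi*45.9590/60 = 4.81282 rad/s
T = 15.9470*1000 / 4.81282
T = 3313 N*m


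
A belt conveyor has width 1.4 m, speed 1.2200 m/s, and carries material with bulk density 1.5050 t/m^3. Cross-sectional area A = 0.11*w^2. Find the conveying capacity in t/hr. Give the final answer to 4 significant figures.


A = 0.11 * 1.4^2 = 0.2156 m^2
C = 0.2156 * 1.2200 * 1.5050 * 3600
C = 1425 t/hr


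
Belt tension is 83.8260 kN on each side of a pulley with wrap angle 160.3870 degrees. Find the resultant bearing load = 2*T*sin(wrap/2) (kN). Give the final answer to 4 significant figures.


F = 2 * 83.8260 * sin(160.3870/2 deg)
F = 165.2 kN


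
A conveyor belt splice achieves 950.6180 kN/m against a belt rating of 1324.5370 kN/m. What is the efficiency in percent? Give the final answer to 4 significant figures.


Eff = 950.6180 / 1324.5370 * 100
Eff = 71.77 %


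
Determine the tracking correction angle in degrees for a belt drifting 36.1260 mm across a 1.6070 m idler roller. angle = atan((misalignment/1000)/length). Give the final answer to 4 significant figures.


misalign_m = 36.1260 / 1000 = 0.036126 m
angle = atan(0.036126 / 1.6070)
angle = 1.288 deg


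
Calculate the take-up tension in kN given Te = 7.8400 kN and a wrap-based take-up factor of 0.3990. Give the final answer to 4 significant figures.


T_tu = 7.8400 * 0.3990
T_tu = 3.128 kN


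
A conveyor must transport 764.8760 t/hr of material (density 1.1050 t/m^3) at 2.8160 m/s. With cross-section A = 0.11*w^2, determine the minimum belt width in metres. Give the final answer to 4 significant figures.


A_req = 764.8760 / (2.8160 * 1.1050 * 3600) = 0.06828 m^2
w = sqrt(0.06828 / 0.11)
w = 0.7879 m


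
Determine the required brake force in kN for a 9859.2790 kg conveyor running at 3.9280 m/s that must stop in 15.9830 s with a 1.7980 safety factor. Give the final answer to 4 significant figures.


F = 9859.2790 * 3.9280 / 15.9830 * 1.7980 / 1000
F = 4.357 kN


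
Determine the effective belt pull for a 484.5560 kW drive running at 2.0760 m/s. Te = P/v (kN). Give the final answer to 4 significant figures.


Te = P / v = 484.5560 / 2.0760
Te = 233.4 kN


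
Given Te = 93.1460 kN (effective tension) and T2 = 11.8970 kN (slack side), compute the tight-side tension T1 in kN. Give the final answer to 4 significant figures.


T1 = Te + T2 = 93.1460 + 11.8970
T1 = 105.0 kN


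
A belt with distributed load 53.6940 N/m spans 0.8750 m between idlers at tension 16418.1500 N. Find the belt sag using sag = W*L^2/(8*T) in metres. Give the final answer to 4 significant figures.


sag = 53.6940 * 0.8750^2 / (8 * 16418.1500)
sag = 0.0003130 m


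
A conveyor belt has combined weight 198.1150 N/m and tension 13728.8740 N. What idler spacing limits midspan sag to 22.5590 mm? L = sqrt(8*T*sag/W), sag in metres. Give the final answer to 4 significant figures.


sag = 22.5590/1000 = 0.022559 m
L = sqrt(8 * 13728.8740 * 0.022559 / 198.1150)
L = 3.536 m


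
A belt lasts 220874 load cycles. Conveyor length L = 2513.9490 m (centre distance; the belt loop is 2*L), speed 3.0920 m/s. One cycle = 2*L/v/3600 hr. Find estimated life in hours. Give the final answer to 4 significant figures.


cycle_time = 2 * 2513.9490 / 3.0920 / 3600 = 0.451694 hr
life = 220874 * 0.451694 = 99770 hours


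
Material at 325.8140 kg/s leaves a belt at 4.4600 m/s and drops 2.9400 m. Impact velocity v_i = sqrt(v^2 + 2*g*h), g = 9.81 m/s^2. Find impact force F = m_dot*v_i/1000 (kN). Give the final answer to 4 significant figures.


v_i = sqrt(4.4600^2 + 2*9.81*2.9400) = 8.80763 m/s
F = 325.8140 * 8.80763 / 1000
F = 2.870 kN


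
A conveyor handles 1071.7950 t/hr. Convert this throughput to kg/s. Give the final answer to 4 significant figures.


m_dot = 1071.7950 * 1000 / 3600
m_dot = 297.7 kg/s


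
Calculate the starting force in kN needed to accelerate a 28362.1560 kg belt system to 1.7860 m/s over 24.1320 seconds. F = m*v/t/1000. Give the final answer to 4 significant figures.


F = 28362.1560 * 1.7860 / 24.1320 / 1000
F = 2.099 kN


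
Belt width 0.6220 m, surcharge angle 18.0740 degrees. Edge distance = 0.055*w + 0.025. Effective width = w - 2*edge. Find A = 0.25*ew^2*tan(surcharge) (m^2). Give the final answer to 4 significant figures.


edge = 0.055*0.6220 + 0.025 = 0.05921 m
ew = 0.6220 - 2*0.05921 = 0.50358 m
A = 0.25 * 0.50358^2 * tan(18.0740 deg)
A = 0.02069 m^2


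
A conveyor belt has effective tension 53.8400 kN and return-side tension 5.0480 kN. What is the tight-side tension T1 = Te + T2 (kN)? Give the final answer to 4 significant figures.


T1 = Te + T2 = 53.8400 + 5.0480
T1 = 58.89 kN


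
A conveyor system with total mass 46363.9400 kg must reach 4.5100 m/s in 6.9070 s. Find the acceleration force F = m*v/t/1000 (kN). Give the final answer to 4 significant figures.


F = 46363.9400 * 4.5100 / 6.9070 / 1000
F = 30.27 kN


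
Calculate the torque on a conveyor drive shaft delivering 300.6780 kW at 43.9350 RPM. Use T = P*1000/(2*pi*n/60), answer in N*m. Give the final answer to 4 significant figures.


omega = 2*pi*43.9350/60 = 4.60086 rad/s
T = 300.6780*1000 / 4.60086
T = 65350 N*m


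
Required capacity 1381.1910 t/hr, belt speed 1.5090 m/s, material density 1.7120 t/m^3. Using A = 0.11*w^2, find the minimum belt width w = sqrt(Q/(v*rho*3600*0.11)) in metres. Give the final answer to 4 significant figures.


A_req = 1381.1910 / (1.5090 * 1.7120 * 3600) = 0.148511 m^2
w = sqrt(0.148511 / 0.11)
w = 1.162 m


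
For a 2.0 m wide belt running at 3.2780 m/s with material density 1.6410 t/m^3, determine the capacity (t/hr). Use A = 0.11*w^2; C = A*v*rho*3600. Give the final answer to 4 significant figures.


A = 0.11 * 2.0^2 = 0.44 m^2
C = 0.44 * 3.2780 * 1.6410 * 3600
C = 8521 t/hr


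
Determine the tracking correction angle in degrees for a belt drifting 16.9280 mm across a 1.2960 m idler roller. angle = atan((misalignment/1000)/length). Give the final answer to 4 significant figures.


misalign_m = 16.9280 / 1000 = 0.016928 m
angle = atan(0.016928 / 1.2960)
angle = 0.7483 deg


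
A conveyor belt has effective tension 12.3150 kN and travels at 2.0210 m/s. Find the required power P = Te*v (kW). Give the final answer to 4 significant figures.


P = Te * v = 12.3150 * 2.0210
P = 24.89 kW


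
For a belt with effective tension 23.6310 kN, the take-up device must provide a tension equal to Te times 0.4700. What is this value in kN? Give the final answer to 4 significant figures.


T_tu = 23.6310 * 0.4700
T_tu = 11.11 kN


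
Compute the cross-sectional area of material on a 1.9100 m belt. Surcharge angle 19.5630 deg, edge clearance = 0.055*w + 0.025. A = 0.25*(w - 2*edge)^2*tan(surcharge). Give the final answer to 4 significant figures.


edge = 0.055*1.9100 + 0.025 = 0.13005 m
ew = 1.9100 - 2*0.13005 = 1.6499 m
A = 0.25 * 1.6499^2 * tan(19.5630 deg)
A = 0.2418 m^2


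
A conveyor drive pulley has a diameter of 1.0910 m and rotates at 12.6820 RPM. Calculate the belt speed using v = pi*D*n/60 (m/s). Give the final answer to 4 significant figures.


v = pi * 1.0910 * 12.6820 / 60
v = 0.7245 m/s


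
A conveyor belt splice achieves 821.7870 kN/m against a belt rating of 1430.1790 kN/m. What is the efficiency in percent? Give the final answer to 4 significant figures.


Eff = 821.7870 / 1430.1790 * 100
Eff = 57.46 %


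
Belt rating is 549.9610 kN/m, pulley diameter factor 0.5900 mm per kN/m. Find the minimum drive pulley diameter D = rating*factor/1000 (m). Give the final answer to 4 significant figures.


D = 549.9610 * 0.5900 / 1000
D = 0.3245 m


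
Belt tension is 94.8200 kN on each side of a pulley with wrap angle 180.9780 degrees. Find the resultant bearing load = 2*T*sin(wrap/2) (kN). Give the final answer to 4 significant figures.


F = 2 * 94.8200 * sin(180.9780/2 deg)
F = 189.6 kN


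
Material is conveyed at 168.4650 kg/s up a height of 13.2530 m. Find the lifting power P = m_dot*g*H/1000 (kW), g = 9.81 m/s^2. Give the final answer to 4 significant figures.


P = 168.4650 * 9.81 * 13.2530 / 1000
P = 21.90 kW


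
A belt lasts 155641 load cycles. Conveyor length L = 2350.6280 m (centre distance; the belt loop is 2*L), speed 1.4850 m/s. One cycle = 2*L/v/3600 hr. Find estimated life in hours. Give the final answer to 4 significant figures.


cycle_time = 2 * 2350.6280 / 1.4850 / 3600 = 0.879397 hr
life = 155641 * 0.879397 = 136900 hours


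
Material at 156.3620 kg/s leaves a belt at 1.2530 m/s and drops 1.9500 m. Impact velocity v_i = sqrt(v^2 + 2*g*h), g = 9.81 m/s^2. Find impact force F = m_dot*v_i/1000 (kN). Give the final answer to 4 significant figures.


v_i = sqrt(1.2530^2 + 2*9.81*1.9500) = 6.31102 m/s
F = 156.3620 * 6.31102 / 1000
F = 0.9868 kN


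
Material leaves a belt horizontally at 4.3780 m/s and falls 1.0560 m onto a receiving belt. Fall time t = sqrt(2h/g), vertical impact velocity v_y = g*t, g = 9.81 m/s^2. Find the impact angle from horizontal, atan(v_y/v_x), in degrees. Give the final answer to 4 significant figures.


t = sqrt(2*1.0560/9.81) = 0.463994 s
v_y = 9.81 * 0.463994 = 4.55178 m/s
angle = atan(4.55178 / 4.3780) = 46.11 deg


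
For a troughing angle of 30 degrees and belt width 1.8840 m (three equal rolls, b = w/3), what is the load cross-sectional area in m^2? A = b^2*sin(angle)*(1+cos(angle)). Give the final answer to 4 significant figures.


b = 1.8840/3 = 0.628 m
A = 0.628^2 * sin(30 deg) * (1 + cos(30 deg))
A = 0.3680 m^2


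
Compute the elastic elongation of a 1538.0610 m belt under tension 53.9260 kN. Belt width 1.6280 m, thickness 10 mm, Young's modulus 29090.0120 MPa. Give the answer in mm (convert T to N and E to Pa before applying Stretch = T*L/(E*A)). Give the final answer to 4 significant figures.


A = 1.6280 * 0.01 = 0.01628 m^2
Stretch = 53.9260*1000 * 1538.0610 / (29090.0120e6 * 0.01628) * 1000
Stretch = 175.1 mm


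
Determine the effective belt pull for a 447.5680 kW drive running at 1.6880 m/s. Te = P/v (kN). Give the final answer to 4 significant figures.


Te = P / v = 447.5680 / 1.6880
Te = 265.1 kN


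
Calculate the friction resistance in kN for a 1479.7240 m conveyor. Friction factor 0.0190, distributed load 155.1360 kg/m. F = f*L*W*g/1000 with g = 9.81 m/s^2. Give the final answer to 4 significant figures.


F = 0.0190 * 1479.7240 * 155.1360 * 9.81 / 1000
F = 42.79 kN


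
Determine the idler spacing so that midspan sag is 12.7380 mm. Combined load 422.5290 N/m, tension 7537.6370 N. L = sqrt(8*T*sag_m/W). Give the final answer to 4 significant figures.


sag = 12.7380/1000 = 0.012738 m
L = sqrt(8 * 7537.6370 * 0.012738 / 422.5290)
L = 1.348 m


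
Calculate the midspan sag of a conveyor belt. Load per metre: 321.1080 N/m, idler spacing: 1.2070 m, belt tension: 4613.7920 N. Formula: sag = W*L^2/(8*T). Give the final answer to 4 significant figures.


sag = 321.1080 * 1.2070^2 / (8 * 4613.7920)
sag = 0.01267 m


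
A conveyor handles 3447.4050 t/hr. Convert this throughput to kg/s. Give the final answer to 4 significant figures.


m_dot = 3447.4050 * 1000 / 3600
m_dot = 957.6 kg/s


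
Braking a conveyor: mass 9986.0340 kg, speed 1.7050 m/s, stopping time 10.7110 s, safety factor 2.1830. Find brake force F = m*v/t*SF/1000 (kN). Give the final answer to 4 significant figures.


F = 9986.0340 * 1.7050 / 10.7110 * 2.1830 / 1000
F = 3.470 kN


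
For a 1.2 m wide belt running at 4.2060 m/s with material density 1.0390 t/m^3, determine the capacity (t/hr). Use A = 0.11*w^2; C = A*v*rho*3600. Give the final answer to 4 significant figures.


A = 0.11 * 1.2^2 = 0.1584 m^2
C = 0.1584 * 4.2060 * 1.0390 * 3600
C = 2492 t/hr


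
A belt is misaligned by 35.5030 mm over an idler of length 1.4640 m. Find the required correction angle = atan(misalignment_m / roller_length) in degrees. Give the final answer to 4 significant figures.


misalign_m = 35.5030 / 1000 = 0.035503 m
angle = atan(0.035503 / 1.4640)
angle = 1.389 deg


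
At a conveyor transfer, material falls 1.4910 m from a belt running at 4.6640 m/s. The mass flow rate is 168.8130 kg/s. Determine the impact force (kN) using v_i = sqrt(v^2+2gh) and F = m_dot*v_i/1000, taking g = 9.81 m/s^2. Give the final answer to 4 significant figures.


v_i = sqrt(4.6640^2 + 2*9.81*1.4910) = 7.14187 m/s
F = 168.8130 * 7.14187 / 1000
F = 1.206 kN


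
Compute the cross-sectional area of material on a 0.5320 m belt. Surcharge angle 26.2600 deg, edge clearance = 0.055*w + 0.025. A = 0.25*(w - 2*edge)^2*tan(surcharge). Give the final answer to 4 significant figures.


edge = 0.055*0.5320 + 0.025 = 0.05426 m
ew = 0.5320 - 2*0.05426 = 0.42348 m
A = 0.25 * 0.42348^2 * tan(26.2600 deg)
A = 0.02212 m^2


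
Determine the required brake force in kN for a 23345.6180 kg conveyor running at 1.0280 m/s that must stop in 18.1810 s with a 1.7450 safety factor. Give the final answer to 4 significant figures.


F = 23345.6180 * 1.0280 / 18.1810 * 1.7450 / 1000
F = 2.303 kN


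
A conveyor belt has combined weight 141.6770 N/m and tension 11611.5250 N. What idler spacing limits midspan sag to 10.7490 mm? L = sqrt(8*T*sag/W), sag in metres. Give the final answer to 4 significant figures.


sag = 10.7490/1000 = 0.010749 m
L = sqrt(8 * 11611.5250 * 0.010749 / 141.6770)
L = 2.655 m


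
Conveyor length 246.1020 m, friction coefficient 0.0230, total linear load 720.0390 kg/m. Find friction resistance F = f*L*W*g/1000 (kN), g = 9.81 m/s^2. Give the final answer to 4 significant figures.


F = 0.0230 * 246.1020 * 720.0390 * 9.81 / 1000
F = 39.98 kN


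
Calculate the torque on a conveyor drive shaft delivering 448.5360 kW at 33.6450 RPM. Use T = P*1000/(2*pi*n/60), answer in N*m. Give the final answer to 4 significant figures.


omega = 2*pi*33.6450/60 = 3.5233 rad/s
T = 448.5360*1000 / 3.5233
T = 127300 N*m


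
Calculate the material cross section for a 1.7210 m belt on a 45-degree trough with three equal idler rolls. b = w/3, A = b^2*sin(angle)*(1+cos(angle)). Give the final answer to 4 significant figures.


b = 1.7210/3 = 0.573667 m
A = 0.573667^2 * sin(45 deg) * (1 + cos(45 deg))
A = 0.3973 m^2


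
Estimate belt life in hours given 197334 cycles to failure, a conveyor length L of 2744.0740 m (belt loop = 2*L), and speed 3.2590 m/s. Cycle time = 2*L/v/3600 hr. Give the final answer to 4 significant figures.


cycle_time = 2 * 2744.0740 / 3.2590 / 3600 = 0.467777 hr
life = 197334 * 0.467777 = 92310 hours


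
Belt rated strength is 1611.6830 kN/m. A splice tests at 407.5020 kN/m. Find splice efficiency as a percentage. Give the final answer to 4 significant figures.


Eff = 407.5020 / 1611.6830 * 100
Eff = 25.28 %


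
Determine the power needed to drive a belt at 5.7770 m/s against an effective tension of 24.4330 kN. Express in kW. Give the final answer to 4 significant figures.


P = Te * v = 24.4330 * 5.7770
P = 141.1 kW


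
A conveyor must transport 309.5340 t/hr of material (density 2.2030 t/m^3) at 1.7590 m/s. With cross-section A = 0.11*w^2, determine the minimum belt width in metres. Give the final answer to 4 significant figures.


A_req = 309.5340 / (1.7590 * 2.2030 * 3600) = 0.0221884 m^2
w = sqrt(0.0221884 / 0.11)
w = 0.4491 m


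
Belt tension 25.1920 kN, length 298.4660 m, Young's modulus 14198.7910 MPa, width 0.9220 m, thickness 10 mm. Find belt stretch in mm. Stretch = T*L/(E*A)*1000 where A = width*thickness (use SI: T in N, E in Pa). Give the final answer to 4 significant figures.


A = 0.9220 * 0.01 = 0.00922 m^2
Stretch = 25.1920*1000 * 298.4660 / (14198.7910e6 * 0.00922) * 1000
Stretch = 57.43 mm


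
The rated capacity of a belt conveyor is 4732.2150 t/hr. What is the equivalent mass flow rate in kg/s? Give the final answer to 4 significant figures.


m_dot = 4732.2150 * 1000 / 3600
m_dot = 1315 kg/s


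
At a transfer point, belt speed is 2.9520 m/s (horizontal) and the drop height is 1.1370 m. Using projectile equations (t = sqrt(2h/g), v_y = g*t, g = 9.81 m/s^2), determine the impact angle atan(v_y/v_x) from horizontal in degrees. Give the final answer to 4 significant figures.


t = sqrt(2*1.1370/9.81) = 0.481461 s
v_y = 9.81 * 0.481461 = 4.72313 m/s
angle = atan(4.72313 / 2.9520) = 57.99 deg


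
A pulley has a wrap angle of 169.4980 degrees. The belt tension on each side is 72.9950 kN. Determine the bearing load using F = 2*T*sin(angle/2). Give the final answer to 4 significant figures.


F = 2 * 72.9950 * sin(169.4980/2 deg)
F = 145.4 kN


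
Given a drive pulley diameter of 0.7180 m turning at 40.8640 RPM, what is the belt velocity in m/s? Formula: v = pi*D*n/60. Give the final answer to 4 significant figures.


v = pi * 0.7180 * 40.8640 / 60
v = 1.536 m/s


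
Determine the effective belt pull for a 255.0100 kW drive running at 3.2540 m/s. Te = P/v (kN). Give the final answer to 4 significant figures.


Te = P / v = 255.0100 / 3.2540
Te = 78.37 kN


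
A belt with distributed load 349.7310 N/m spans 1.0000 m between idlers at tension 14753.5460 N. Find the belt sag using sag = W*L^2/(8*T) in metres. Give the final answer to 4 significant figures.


sag = 349.7310 * 1.0000^2 / (8 * 14753.5460)
sag = 0.002963 m


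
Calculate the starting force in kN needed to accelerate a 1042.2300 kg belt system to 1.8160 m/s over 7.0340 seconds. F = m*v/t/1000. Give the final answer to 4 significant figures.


F = 1042.2300 * 1.8160 / 7.0340 / 1000
F = 0.2691 kN


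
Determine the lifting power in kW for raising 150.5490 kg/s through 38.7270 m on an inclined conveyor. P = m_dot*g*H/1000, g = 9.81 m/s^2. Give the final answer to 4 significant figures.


P = 150.5490 * 9.81 * 38.7270 / 1000
P = 57.20 kW


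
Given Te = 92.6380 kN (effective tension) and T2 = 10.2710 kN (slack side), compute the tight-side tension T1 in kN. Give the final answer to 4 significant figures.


T1 = Te + T2 = 92.6380 + 10.2710
T1 = 102.9 kN


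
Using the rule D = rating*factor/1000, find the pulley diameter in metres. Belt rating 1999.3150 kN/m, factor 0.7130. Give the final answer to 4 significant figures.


D = 1999.3150 * 0.7130 / 1000
D = 1.426 m


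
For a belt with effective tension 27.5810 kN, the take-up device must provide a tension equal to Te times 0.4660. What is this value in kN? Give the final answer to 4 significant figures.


T_tu = 27.5810 * 0.4660
T_tu = 12.85 kN


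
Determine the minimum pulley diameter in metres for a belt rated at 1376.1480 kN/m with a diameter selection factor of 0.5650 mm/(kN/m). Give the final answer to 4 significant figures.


D = 1376.1480 * 0.5650 / 1000
D = 0.7775 m


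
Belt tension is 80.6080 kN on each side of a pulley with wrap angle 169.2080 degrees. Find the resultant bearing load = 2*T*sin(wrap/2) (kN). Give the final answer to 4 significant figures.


F = 2 * 80.6080 * sin(169.2080/2 deg)
F = 160.5 kN


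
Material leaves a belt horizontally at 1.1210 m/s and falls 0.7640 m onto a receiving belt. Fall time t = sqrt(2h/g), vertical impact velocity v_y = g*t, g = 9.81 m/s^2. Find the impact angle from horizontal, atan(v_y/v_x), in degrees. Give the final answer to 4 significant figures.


t = sqrt(2*0.7640/9.81) = 0.394664 s
v_y = 9.81 * 0.394664 = 3.87165 m/s
angle = atan(3.87165 / 1.1210) = 73.85 deg


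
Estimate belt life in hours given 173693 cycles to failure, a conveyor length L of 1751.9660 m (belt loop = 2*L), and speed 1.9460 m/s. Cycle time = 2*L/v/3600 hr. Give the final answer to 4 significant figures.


cycle_time = 2 * 1751.9660 / 1.9460 / 3600 = 0.500162 hr
life = 173693 * 0.500162 = 86870 hours


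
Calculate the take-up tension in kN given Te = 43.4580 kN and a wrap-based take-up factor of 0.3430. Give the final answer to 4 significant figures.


T_tu = 43.4580 * 0.3430
T_tu = 14.91 kN


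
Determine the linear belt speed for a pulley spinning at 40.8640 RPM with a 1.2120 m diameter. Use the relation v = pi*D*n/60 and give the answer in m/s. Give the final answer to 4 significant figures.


v = pi * 1.2120 * 40.8640 / 60
v = 2.593 m/s


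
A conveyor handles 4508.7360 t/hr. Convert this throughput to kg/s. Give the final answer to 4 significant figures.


m_dot = 4508.7360 * 1000 / 3600
m_dot = 1252 kg/s


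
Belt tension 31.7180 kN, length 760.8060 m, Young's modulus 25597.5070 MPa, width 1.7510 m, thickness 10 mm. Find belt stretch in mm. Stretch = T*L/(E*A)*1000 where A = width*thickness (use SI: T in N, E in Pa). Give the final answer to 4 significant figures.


A = 1.7510 * 0.01 = 0.01751 m^2
Stretch = 31.7180*1000 * 760.8060 / (25597.5070e6 * 0.01751) * 1000
Stretch = 53.84 mm


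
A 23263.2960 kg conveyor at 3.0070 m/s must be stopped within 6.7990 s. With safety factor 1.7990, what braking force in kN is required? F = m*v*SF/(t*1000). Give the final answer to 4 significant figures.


F = 23263.2960 * 3.0070 / 6.7990 * 1.7990 / 1000
F = 18.51 kN
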